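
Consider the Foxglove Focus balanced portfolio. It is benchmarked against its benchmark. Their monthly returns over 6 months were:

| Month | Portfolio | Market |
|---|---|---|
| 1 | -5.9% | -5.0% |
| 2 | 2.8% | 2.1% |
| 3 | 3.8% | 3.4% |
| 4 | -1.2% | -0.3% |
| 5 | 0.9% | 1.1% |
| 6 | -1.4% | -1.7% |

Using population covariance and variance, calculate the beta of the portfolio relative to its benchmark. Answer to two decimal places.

1.15

r̄p = -0.1667%,  r̄m = -0.0667%
Cov = Σ(rp − r̄p)(rm − r̄m) / 6 = 8.6606
Var(rm) = Σ(rm − r̄m)² / 6 = 7.5222
β = Cov / Var = 8.6606 / 7.5222 = 1.1513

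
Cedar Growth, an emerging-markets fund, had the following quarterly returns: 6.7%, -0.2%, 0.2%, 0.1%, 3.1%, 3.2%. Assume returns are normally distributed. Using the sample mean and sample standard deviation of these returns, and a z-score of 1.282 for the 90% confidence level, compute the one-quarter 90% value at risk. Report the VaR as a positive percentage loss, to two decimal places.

μ = (6.7 − 0.2 + 0.2 + 0.1 + 3.1 + 3.2) / 6 = 13.10 / 6 = 2.1833%
Sample σ = √[Σ(r − μ)² / 5] = √[36.2283 / 5] = √7.2457 = 2.6918%
VaR = −(μ − z·σ) = −(2.1833 − 1.282 × 2.6918) = −(-1.2676) = 1.2676%

1.27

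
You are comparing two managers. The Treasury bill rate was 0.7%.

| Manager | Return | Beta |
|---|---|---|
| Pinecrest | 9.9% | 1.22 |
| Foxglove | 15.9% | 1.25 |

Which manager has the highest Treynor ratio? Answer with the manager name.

Pinecrest: Treynor = (9.9% − 0.7%) / 1.22 = 7.541
Foxglove: Treynor = (15.9% − 0.7%) / 1.25 = 12.160
Highest: Foxglove (12.160).

Foxglove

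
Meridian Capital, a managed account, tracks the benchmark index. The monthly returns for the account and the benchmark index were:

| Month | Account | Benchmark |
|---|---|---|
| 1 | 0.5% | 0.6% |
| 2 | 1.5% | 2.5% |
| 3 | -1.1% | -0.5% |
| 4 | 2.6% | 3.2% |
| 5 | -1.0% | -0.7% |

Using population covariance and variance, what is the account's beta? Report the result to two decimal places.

r̄p = 0.5000%,  r̄m = 1.0200%
Cov = Σ(rp − r̄p)(rm − r̄m) / 5 = 2.2140
Var(rm) = Σ(rm − r̄m)² / 5 = 2.4776
β = Cov / Var = 2.2140 / 2.4776 = 0.8936

0.89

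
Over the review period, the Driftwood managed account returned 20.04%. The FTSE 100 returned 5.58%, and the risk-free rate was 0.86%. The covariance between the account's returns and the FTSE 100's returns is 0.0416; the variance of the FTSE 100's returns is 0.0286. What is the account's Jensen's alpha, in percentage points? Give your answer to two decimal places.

β = Cov / Var = 0.0416 / 0.0286 = 1.4545
E[R] = Rf + β(Rm − Rf) = 0.86% + 1.4545 × (5.58% − 0.86%) = 7.7252%
α = Rp − E[R] = 20.04% − 7.7252% = 12.3148

12.31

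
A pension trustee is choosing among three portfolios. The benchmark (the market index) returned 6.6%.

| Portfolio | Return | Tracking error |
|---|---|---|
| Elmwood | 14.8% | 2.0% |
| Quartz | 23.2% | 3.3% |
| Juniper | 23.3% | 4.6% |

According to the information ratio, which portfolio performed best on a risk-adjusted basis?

Quartz

Elmwood: IR = (14.8% − 6.6%) / 2.0% = 4.100
Quartz: IR = (23.2% − 6.6%) / 3.3% = 5.030
Juniper: IR = (23.3% − 6.6%) / 4.6% = 3.630
Highest: Quartz (5.030).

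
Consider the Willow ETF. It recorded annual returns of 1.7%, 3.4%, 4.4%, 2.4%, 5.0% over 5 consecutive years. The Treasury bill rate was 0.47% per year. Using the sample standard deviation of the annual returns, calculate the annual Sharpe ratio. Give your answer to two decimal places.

Mean return r̄ = 16.90 / 5 = 3.3800%
Sample σ = √[Σ(r − r̄)² / 4] = √[7.4480 / 4] = √1.8620 = 1.3646%
Sharpe = (r̄ − rf) / σ = (3.3800 − 0.47) / 1.3646 = 2.9100 / 1.3646 = 2.1325

2.13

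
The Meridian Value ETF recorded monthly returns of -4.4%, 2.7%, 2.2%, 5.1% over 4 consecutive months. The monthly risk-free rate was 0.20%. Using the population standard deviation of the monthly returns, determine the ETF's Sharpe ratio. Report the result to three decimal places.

0.341

Mean return r̄ = 5.60 / 4 = 1.4000%
Σ(r − r̄)² = (-4.4 − 1.4000)² + (2.7 − 1.4000)² + … = 49.6600
population σ = √(49.6600 / 4) = √12.4150 = 3.5235%
Sharpe = (r̄ − rf) / σ = (1.4000 − 0.2) / 3.5235 = 1.2000 / 3.5235 = 0.3406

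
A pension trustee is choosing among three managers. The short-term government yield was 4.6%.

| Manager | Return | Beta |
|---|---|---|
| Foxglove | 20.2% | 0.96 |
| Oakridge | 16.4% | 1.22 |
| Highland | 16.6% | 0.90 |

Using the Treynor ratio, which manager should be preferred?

Foxglove: Treynor = (20.2% − 4.6%) / 0.96 = 16.250
Oakridge: Treynor = (16.4% − 4.6%) / 1.22 = 9.672
Highland: Treynor = (16.6% − 4.6%) / 0.90 = 13.333
Highest: Foxglove (16.250).

Foxglove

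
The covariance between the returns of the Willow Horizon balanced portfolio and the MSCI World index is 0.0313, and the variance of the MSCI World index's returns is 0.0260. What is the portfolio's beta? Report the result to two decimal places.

1.20

β = Cov(Rp, Rm) / Var(Rm) = 0.0313 / 0.0260 = 1.2038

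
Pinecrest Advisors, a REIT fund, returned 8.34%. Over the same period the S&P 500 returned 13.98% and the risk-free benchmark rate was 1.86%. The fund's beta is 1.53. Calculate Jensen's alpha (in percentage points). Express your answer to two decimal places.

-12.06

CAPM expected return = Rf + β(Rm − Rf) = 1.86% + 1.53 × (13.98% − 1.86%) = 1.86 + 1.53 × 12.12 = 20.4036%
Jensen's α = Rp − E[R] = 8.34% − 20.4036% = -12.0636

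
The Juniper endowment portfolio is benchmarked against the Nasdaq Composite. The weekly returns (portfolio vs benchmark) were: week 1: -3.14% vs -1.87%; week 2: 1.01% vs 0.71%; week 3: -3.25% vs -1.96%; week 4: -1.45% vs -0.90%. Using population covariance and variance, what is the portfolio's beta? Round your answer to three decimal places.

1.604

r̄p = -1.7075%,  r̄m = -1.0050%
Cov = Σ(rp − r̄p)(rm − r̄m) / 4 = 1.8499
Var(rm) = Σ(rm − r̄m)² / 4 = 1.1531
β = Cov / Var = 1.8499 / 1.1531 = 1.6043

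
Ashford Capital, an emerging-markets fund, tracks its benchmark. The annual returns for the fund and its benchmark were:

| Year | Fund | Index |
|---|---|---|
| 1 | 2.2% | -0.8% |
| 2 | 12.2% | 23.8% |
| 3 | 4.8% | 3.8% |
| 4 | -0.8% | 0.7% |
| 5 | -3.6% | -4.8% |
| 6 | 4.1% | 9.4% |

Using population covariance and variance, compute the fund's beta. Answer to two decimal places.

r̄p = 3.1500%,  r̄m = 5.3500%
Cov = Σ(rp − r̄p)(rm − r̄m) / 6 = 43.4975
Var(rm) = Σ(rm − r̄m)² / 6 = 86.9458
β = Cov / Var = 43.4975 / 86.9458 = 0.5003

0.50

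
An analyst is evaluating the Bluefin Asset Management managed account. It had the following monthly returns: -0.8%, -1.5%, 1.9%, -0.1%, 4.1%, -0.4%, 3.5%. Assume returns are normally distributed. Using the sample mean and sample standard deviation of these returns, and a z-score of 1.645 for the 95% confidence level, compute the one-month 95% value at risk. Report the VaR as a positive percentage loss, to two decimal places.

2.68

Mean return μ = 6.70 / 7 = 0.9571%
Σ(r − μ)² = (-0.8 − 0.9571)² + (-1.5 − 0.9571)² + (1.9 − 0.9571)² + … = 29.3171
σ = √[29.3171 / 6] = 2.2105%
VaR = −(μ − z·σ) = −(0.9571 − 1.645 × 2.2105) = −(-2.6792) = 2.6792%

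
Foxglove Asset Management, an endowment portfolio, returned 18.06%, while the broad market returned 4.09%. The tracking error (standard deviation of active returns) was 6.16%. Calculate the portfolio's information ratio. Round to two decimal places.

IR = (Rp − Rb) / TE = (18.06% − 4.09%) / 6.16% = 13.97% / 6.16% = 2.2679

2.27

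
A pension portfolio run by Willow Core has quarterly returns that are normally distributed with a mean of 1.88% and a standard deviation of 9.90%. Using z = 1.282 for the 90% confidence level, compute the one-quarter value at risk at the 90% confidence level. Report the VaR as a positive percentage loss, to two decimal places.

VaR (as % loss) = −(μ − z·σ) = −(1.88% − 1.282 × 9.90%) = −(-10.8118%) = 10.8118%

10.81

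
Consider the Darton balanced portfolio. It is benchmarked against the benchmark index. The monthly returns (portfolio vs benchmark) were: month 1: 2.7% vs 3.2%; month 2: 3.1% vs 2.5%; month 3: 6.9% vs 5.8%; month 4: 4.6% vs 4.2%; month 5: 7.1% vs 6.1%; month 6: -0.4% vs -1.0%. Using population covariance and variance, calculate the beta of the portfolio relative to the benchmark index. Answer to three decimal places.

1.070

r̄p = 4.0000%,  r̄m = 3.4667%
Cov = Σ(rp − r̄p)(rm − r̄m) / 6 = 6.0400
Var(rm) = Σ(rm − r̄m)² / 6 = 5.6456
β = Cov / Var = 6.0400 / 5.6456 = 1.0699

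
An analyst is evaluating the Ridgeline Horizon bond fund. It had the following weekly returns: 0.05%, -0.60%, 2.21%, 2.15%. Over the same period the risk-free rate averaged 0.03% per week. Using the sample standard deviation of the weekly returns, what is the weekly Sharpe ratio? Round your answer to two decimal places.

Mean return r̄ = 3.810 / 4 = 0.9525%
Σ(r − r̄)² = 6.2401; sample σ = √(6.2401/3) = 1.4422%
Sharpe = (r̄ − rf) / σ = (0.9525 − 0.03) / 1.4422 = 0.9225 / 1.4422 = 0.6396

0.64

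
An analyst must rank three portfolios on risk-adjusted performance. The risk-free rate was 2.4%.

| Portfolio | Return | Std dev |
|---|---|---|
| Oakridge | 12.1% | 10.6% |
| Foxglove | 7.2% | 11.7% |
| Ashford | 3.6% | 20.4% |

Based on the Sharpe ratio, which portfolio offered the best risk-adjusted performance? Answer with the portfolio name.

Oakridge

Oakridge: Sharpe ratio = (12.1% − 2.4%) / 10.6% = 0.915
Foxglove: Sharpe ratio = (7.2% − 2.4%) / 11.7% = 0.410
Ashford: Sharpe ratio = (3.6% − 2.4%) / 20.4% = 0.059
Highest: Oakridge (0.915).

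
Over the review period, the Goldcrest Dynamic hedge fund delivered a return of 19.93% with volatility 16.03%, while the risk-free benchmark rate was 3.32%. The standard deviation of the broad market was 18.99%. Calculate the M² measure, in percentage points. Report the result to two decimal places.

Sharpe = (Rp − Rf) / σp = (19.93% − 3.32%) / 16.03% = 1.0362
M² = Rf + Sharpe × σm = 3.32% + 1.0362 × 18.99% = 22.9974%

23.00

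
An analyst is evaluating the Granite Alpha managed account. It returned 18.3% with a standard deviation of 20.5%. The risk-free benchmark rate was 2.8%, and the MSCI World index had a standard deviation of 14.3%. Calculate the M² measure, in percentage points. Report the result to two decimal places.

Sharpe = (Rp − Rf) / σp = (18.3% − 2.8%) / 20.5% = 0.7561
M² = Rf + Sharpe × σm = 2.8% + 0.7561 × 14.3% = 13.6122%

13.61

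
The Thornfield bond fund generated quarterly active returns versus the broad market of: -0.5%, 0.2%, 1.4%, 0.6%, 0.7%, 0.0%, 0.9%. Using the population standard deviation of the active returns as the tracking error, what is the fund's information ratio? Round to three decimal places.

Mean return r̄ = 3.30 / 7 = 0.4714%
Σ(r − r̄)² = 2.3543; population σ = √(2.3543/7) = 0.5799%
IR = r̄ / tracking error = 0.4714 / 0.5799 = 0.8129

0.813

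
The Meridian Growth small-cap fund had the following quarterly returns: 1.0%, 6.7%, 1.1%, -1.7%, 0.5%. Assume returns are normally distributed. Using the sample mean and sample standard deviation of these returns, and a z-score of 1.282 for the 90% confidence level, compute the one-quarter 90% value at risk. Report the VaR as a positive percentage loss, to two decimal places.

2.47

Mean return r̄ = 7.60 / 5 = 1.5200%
Sample std dev = √[38.6880 / 4] = 3.1100%
VaR = −(r̄ − z·σ) = −(1.5200 − 1.282 × 3.1100) = −(-2.4670) = 2.4670%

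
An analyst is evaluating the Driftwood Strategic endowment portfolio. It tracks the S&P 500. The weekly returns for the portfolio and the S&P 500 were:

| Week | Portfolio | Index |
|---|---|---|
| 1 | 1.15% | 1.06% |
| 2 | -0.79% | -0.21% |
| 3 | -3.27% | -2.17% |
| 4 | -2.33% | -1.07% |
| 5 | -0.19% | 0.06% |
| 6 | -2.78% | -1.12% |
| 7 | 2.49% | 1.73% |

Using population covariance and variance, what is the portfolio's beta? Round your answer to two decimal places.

1.56

r̄p = -0.8171%,  r̄m = -0.2457%
Cov = Σ(rp − r̄p)(rm − r̄m) / 7 = 2.4255
Var(rm) = Σ(rm − r̄m)² / 7 = 1.5500
β = Cov / Var = 2.4255 / 1.5500 = 1.5648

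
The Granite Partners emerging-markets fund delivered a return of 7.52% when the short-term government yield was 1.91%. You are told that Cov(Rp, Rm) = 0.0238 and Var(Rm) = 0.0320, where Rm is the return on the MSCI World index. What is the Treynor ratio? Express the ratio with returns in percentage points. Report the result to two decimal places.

β = Cov / Var = 0.0238 / 0.0320 = 0.7438
Treynor = (Rp − Rf) / β = (7.52% − 1.91%) / 0.7438 = 5.61 / 0.7438 = 7.5424

7.54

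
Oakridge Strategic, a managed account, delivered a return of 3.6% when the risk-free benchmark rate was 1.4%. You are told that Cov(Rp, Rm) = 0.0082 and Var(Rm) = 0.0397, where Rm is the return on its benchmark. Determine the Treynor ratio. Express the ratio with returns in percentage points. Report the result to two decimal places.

10.65

β = Cov / Var = 0.0082 / 0.0397 = 0.2065
Treynor = (Rp − Rf) / β = (3.6% − 1.4%) / 0.2065 = 2.20 / 0.2065 = 10.6538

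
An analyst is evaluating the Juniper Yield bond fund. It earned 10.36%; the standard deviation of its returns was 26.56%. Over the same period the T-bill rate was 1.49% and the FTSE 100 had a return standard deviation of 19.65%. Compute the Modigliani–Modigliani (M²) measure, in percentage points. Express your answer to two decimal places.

8.05

Sharpe = (Rp − Rf) / σp = (10.36% − 1.49%) / 26.56% = 0.3340
M² = Rf + Sharpe × σm = 1.49% + 0.3340 × 19.65% = 8.0531%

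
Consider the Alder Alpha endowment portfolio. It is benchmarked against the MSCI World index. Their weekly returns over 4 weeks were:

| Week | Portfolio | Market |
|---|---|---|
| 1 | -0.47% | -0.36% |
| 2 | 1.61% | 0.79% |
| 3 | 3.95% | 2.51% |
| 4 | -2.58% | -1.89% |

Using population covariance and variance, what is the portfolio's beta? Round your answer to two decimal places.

r̄p = 0.6275%,  r̄m = 0.2625%
Cov = Σ(rp − r̄p)(rm − r̄m) / 4 = 3.8932
Var(rm) = Σ(rm − r̄m)² / 4 = 2.5876
β = Cov / Var = 3.8932 / 2.5876 = 1.5046

1.50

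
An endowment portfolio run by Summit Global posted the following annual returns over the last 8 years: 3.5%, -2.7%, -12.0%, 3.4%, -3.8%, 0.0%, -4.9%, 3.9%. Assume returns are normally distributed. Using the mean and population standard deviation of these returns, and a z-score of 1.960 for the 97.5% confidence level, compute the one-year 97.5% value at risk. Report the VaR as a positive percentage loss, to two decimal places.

Mean return μ = -12.60 / 8 = -1.5750%
Σ(r − μ)² = (3.5 − (-1.5750))² + (-2.7 − (-1.5750))² + (-12 − (-1.5750))² + … = 208.9150
σ = √[208.9150 / 8] = 5.1102%
VaR = −(μ − z·σ) = −(-1.5750 − 1.960 × 5.1102) = −(-11.5910) = 11.5910%

11.59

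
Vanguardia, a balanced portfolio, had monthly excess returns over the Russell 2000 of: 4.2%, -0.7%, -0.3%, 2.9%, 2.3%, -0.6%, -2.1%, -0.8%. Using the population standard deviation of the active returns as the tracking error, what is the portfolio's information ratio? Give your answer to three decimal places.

r̄ = (4.2 − 0.7 − 0.3 + 2.9 + 2.3 − 0.6 − 2.1 − 0.8) / 8 = 0.6125%
Σ(r − r̄)² = (4.2 − 0.6125)² + (-0.7 − 0.6125)² + (-0.3 − 0.6125)² + … = 34.3288
population σ = √(34.3288 / 8) = √4.2911 = 2.0715%
IR = r̄ / tracking error = 0.6125 / 2.0715 = 0.2957

0.296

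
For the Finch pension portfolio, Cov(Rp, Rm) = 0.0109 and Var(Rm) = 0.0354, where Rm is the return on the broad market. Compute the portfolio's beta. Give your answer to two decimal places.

0.31

β = Cov(Rp, Rm) / Var(Rm) = 0.0109 / 0.0354 = 0.3079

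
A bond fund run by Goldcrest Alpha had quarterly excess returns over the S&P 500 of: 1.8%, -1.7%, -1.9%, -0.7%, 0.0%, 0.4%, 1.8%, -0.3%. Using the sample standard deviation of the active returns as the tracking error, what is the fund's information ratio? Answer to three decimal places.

μ = (1.8 − 1.7 − 1.9 − 0.7 + 0 + 0.4 + 1.8 − 0.3) / 8 = -0.60 / 8 = -0.0750%
Σ(r − μ)² = 13.6750; sample σ = √(13.6750/7) = 1.3977%
IR = μ / tracking error = -0.0750 / 1.3977 = -0.0537

-0.054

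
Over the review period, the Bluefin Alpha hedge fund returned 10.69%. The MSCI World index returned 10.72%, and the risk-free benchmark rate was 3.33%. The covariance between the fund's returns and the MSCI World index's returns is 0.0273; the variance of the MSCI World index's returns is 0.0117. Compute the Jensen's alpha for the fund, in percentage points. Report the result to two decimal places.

β = Cov / Var = 0.0273 / 0.0117 = 2.3333
E[R] = Rf + β(Rm − Rf) = 3.33% + 2.3333 × (10.72% − 3.33%) = 20.5731%
α = Rp − E[R] = 10.69% − 20.5731% = -9.8831

-9.88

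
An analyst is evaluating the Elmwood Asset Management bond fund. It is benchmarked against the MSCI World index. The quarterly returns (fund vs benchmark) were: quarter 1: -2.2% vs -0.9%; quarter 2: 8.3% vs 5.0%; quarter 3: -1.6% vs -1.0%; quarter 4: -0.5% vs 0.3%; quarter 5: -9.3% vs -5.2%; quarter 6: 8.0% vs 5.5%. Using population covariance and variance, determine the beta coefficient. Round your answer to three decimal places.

r̄p = 0.4500%,  r̄m = 0.6167%
Cov = Σ(rp − r̄p)(rm − r̄m) / 6 = 22.6042
Var(rm) = Σ(rm − r̄m)² / 6 = 13.6514
β = Cov / Var = 22.6042 / 13.6514 = 1.6558

1.656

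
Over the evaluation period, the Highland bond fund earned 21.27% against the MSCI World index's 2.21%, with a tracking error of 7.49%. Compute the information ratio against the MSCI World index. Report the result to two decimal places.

IR = (Rp − Rb) / TE = (21.27% − 2.21%) / 7.49% = 19.06% / 7.49% = 2.5447

2.54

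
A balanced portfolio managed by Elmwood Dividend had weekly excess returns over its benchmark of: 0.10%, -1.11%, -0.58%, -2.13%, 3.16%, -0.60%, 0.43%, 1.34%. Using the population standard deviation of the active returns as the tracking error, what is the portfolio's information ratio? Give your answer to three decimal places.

r̄ = (0.1 − 1.11 − 0.58 − 2.13 + 3.16 − 0.6 + 0.43 + 1.34) / 8 = 0.0763%
Σ(r − r̄)² = 18.3950; population σ = √(18.3950/8) = 1.5164%
IR = r̄ / tracking error = 0.0763 / 1.5164 = 0.0503

0.050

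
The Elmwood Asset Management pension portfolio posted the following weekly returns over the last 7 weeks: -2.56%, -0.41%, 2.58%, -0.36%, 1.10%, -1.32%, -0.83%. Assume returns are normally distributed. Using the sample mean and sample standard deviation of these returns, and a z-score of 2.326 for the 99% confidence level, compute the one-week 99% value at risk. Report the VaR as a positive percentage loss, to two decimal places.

μ = (-2.56 − 0.41 + 2.58 − 0.36 + 1.1 − 1.32 − 0.83) / 7 = -1.800 / 7 = -0.2571%
Σ(r − μ)² = (-2.56 − (-0.2571))² + (-0.41 − (-0.2571))² + … = 16.6861
sample σ = √(16.6861 / 6) = √2.7810 = 1.6676%
VaR = −(μ − z·σ) = −(-0.2571 − 2.326 × 1.6676) = −(-4.1359) = 4.1359%

4.14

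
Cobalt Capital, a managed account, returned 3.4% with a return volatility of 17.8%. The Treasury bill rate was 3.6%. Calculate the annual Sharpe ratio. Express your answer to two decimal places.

Sharpe = (Rp − Rf) / σp = (3.4% − 3.6%) / 17.8% = -0.20% / 17.8% = -0.0112

-0.01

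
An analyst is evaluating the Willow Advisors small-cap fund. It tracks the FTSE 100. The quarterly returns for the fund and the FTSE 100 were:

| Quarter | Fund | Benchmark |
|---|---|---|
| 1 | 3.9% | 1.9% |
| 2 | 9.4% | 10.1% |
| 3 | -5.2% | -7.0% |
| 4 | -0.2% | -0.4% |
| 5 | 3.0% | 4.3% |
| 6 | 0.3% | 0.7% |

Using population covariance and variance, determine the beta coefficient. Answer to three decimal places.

r̄p = 1.8667%,  r̄m = 1.6000%
Cov = Σ(rp − r̄p)(rm − r̄m) / 6 = 22.3367
Var(rm) = Σ(rm − r̄m)² / 6 = 26.4000
β = Cov / Var = 22.3367 / 26.4000 = 0.8461

0.846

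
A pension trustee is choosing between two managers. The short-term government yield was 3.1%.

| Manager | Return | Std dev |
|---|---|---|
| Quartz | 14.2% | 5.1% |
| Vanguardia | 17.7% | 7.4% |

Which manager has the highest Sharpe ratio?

Quartz

Quartz: Sharpe ratio = (14.2% − 3.1%) / 5.1% = 2.176
Vanguardia: Sharpe ratio = (17.7% − 3.1%) / 7.4% = 1.973
Highest: Quartz (2.176).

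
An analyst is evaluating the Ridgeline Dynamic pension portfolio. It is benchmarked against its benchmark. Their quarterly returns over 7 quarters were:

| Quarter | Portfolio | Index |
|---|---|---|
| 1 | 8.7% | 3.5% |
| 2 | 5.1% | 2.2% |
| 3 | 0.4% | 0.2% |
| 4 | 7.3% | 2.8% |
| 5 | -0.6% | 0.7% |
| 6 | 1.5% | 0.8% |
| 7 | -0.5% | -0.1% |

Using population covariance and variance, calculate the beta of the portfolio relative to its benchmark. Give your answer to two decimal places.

2.72

r̄p = 3.1286%,  r̄m = 1.4429%
Cov = Σ(rp − r̄p)(rm − r̄m) / 7 = 4.4888
Var(rm) = Σ(rm − r̄m)² / 7 = 1.6482
β = Cov / Var = 4.4888 / 1.6482 = 2.7235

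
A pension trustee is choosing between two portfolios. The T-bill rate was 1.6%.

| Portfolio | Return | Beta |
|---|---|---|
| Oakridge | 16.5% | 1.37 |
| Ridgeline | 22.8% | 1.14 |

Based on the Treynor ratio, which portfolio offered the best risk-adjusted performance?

Ridgeline

Oakridge: Treynor = (16.5% − 1.6%) / 1.37 = 10.876
Ridgeline: Treynor = (22.8% − 1.6%) / 1.14 = 18.596
Highest: Ridgeline (18.596).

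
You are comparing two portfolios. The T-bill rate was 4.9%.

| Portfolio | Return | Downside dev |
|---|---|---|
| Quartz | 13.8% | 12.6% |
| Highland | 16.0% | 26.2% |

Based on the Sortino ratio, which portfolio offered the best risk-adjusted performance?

Quartz: Sortino ratio = (13.8% − 4.9%) / 12.6% = 0.706
Highland: Sortino ratio = (16.0% − 4.9%) / 26.2% = 0.424
Highest: Quartz (0.706).

Quartz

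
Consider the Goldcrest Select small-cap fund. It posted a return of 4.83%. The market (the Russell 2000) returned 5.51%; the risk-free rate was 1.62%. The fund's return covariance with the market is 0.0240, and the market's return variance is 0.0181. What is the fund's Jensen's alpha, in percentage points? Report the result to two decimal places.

-1.95

β = Cov / Var = 0.0240 / 0.0181 = 1.3260
E[R] = Rf + β(Rm − Rf) = 1.62% + 1.3260 × (5.51% − 1.62%) = 6.7781%
α = Rp − E[R] = 4.83% − 6.7781% = -1.9481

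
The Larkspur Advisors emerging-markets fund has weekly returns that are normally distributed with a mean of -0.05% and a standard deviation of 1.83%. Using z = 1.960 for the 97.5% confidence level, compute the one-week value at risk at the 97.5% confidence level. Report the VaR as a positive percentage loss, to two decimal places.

VaR (as % loss) = −(μ − z·σ) = −(-0.05% − 1.960 × 1.83%) = −(-3.6368%) = 3.6368%

3.64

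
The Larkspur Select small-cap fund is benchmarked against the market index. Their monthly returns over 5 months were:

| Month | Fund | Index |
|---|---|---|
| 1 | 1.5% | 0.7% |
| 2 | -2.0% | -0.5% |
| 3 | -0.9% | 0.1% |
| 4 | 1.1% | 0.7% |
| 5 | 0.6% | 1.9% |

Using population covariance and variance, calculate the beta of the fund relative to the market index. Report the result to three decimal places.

r̄p = 0.0600%,  r̄m = 0.5800%
Cov = Σ(rp − r̄p)(rm − r̄m) / 5 = 0.7392
Var(rm) = Σ(rm − r̄m)² / 5 = 0.6336
β = Cov / Var = 0.7392 / 0.6336 = 1.1667

1.167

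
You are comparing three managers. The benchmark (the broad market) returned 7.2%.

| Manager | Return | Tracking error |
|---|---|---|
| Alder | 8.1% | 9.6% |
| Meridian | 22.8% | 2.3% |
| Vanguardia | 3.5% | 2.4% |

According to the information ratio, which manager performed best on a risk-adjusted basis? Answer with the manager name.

Meridian

Alder: IR = (8.1% − 7.2%) / 9.6% = 0.094
Meridian: IR = (22.8% − 7.2%) / 2.3% = 6.783
Vanguardia: IR = (3.5% − 7.2%) / 2.4% = -1.542
Highest: Meridian (6.783).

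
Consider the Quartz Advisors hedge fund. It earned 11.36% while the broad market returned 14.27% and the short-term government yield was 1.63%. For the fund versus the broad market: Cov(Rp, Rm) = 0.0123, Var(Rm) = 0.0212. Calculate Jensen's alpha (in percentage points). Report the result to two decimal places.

β = Cov / Var = 0.0123 / 0.0212 = 0.5802
E[R] = Rf + β(Rm − Rf) = 1.63% + 0.5802 × (14.27% − 1.63%) = 8.9637%
α = Rp − E[R] = 11.36% − 8.9637% = 2.3963

2.40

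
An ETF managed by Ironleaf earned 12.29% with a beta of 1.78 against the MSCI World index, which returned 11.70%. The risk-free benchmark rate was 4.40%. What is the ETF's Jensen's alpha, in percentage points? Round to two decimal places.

-5.10

CAPM expected return = Rf + β(Rm − Rf) = 4.40% + 1.78 × (11.70% − 4.40%) = 4.4 + 1.78 × 7.30 = 17.3940%
Jensen's α = Rp − E[R] = 12.29% − 17.3940% = -5.1040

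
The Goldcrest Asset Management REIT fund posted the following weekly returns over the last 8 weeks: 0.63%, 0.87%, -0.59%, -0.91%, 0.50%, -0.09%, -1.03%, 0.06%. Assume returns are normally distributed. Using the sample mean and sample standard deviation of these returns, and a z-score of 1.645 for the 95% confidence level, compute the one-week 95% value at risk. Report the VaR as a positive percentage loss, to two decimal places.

1.25

r̄ = (0.63 + 0.87 − 0.59 − 0.91 + 0.5 − 0.09 − 1.03 + 0.06) / 8 = -0.560 / 8 = -0.0700%
Sample σ = √[Σ(r − r̄)² / 7] = √[3.6134 / 7] = √0.5162 = 0.7185%
VaR = −(r̄ − z·σ) = −(-0.0700 − 1.645 × 0.7185) = −(-1.2519) = 1.2519%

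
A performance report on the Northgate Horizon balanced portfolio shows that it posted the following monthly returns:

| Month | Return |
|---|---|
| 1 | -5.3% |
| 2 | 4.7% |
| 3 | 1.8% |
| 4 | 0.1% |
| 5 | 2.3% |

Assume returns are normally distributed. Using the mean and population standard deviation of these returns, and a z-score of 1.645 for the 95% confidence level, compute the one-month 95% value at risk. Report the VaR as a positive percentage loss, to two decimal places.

μ = (-5.3 + 4.7 + 1.8 + 0.1 + 2.3) / 5 = 0.7200%
Σ(r − μ)² = 56.1280; population σ = √(56.1280/5) = 3.3505%
VaR = −(μ − z·σ) = −(0.7200 − 1.645 × 3.3505) = −(-4.7916) = 4.7916%

4.79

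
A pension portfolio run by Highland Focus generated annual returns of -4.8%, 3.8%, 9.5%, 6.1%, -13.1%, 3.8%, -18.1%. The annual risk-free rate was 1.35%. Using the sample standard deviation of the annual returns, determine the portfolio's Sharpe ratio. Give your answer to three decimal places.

Mean return r̄ = -12.80 / 7 = -1.8286%
Sample σ = √[Σ(r − r̄)² / 6] = √[655.1943 / 6] = √109.1991 = 10.4498%
Sharpe = (r̄ − rf) / σ = (-1.8286 − 1.35) / 10.4498 = -3.1786 / 10.4498 = -0.3042

-0.304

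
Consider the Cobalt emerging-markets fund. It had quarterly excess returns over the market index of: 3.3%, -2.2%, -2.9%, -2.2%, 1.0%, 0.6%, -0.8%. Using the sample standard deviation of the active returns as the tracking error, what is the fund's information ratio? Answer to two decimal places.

Mean return r̄ = -3.20 / 7 = -0.4571%
Σ(r − r̄)² = 29.5171; sample σ = √(29.5171/6) = 2.2180%
IR = r̄ / tracking error = -0.4571 / 2.2180 = -0.2061

-0.21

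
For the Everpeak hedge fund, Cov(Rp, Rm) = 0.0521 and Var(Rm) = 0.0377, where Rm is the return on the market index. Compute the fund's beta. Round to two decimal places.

1.38

β = Cov(Rp, Rm) / Var(Rm) = 0.0521 / 0.0377 = 1.3820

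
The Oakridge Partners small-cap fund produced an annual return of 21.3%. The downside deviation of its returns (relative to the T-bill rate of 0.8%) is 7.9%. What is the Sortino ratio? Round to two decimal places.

2.59

Sortino = (Rp − Rf) / σd = (21.3% − 0.8%) / 7.9% = 20.50% / 7.9% = 2.5949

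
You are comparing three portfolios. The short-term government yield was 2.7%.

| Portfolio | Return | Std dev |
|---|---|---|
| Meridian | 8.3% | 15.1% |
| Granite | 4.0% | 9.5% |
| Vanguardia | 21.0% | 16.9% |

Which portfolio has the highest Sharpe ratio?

Vanguardia

Meridian: Sharpe ratio = (8.3% − 2.7%) / 15.1% = 0.371
Granite: Sharpe ratio = (4.0% − 2.7%) / 9.5% = 0.137
Vanguardia: Sharpe ratio = (21.0% − 2.7%) / 16.9% = 1.083
Highest: Vanguardia (1.083).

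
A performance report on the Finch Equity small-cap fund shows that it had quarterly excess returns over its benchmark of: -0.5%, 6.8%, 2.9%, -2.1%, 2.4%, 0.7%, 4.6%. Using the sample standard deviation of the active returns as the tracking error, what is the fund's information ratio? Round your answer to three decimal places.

Mean return μ = 14.80 / 7 = 2.1143%
Sample std dev = √[55.4286 / 6] = 3.0394%
IR = μ / tracking error = 2.1143 / 3.0394 = 0.6956

0.696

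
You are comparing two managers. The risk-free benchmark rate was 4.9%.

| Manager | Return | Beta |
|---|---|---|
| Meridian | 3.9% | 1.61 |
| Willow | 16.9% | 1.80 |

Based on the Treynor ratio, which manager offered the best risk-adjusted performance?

Meridian: Treynor = (3.9% − 4.9%) / 1.61 = -0.621
Willow: Treynor = (16.9% − 4.9%) / 1.80 = 6.667
Highest: Willow (6.667).

Willow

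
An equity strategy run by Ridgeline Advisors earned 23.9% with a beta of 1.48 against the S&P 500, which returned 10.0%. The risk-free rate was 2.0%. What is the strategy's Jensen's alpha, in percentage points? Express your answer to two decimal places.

CAPM expected return = Rf + β(Rm − Rf) = 2.0% + 1.48 × (10.0% − 2.0%) = 2 + 1.48 × 8.00 = 13.8400%
Jensen's α = Rp − E[R] = 23.9% − 13.8400% = 10.0600

10.06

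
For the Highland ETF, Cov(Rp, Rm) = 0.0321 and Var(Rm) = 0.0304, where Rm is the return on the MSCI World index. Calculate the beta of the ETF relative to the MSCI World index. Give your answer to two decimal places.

β = Cov(Rp, Rm) / Var(Rm) = 0.0321 / 0.0304 = 1.0559

1.06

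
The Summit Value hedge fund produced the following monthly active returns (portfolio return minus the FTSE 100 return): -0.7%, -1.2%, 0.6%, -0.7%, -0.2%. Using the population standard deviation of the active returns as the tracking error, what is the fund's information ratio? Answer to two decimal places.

-0.72

Mean return r̄ = -2.20 / 5 = -0.4400%
Population σ = √[Σ(r − r̄)² / 5] = √[1.8520 / 5] = √0.3704 = 0.6086%
IR = r̄ / tracking error = -0.4400 / 0.6086 = -0.7230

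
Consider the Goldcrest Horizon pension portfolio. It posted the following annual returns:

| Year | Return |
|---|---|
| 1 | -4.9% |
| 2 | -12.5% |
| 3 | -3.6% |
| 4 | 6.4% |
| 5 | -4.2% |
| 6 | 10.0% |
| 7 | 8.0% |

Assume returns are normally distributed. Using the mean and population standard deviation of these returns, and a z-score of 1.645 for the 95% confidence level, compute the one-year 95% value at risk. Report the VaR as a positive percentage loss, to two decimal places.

r̄ = (-4.9 − 12.5 − 3.6 + 6.4 − 4.2 + 10 + 8) / 7 = -0.1143%
Σ(r − r̄)² = 415.7286; population σ = √(415.7286/7) = 7.7065%
VaR = −(r̄ − z·σ) = −(-0.1143 − 1.645 × 7.7065) = −(-12.7915) = 12.7915%

12.79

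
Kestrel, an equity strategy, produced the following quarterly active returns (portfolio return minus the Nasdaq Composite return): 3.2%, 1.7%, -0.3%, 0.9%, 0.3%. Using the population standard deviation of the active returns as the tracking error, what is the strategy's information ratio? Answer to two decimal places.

Mean return r̄ = 5.80 / 5 = 1.1600%
Population σ = √[Σ(r − r̄)² / 5] = √[7.3920 / 5] = √1.4784 = 1.2159%
IR = r̄ / tracking error = 1.1600 / 1.2159 = 0.9540

0.95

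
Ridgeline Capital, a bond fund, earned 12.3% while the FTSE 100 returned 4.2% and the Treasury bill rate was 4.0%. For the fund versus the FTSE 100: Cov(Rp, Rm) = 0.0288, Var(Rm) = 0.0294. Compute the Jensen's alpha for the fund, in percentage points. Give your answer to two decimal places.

β = Cov / Var = 0.0288 / 0.0294 = 0.9796
E[R] = Rf + β(Rm − Rf) = 4.0% + 0.9796 × (4.2% − 4.0%) = 4.1959%
α = Rp − E[R] = 12.3% − 4.1959% = 8.1041

8.10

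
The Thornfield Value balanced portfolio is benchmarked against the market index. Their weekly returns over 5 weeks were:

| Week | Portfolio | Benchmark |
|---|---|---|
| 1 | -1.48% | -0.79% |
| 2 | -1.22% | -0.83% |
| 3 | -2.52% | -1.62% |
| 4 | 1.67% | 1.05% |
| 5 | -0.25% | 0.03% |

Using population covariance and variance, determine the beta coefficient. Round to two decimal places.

1.55

r̄p = -0.7600%,  r̄m = -0.4320%
Cov = Σ(rp − r̄p)(rm − r̄m) / 5 = 1.2737
Var(rm) = Σ(rm − r̄m)² / 5 = 0.8215
β = Cov / Var = 1.2737 / 0.8215 = 1.5505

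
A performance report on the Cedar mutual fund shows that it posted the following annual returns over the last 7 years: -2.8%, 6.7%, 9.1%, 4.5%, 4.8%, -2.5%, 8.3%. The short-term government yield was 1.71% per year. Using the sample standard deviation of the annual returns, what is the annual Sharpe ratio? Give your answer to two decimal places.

0.48

μ = (-2.8 + 6.7 + 9.1 + 4.5 + 4.8 − 2.5 + 8.3) / 7 = 28.10 / 7 = 4.0143%
Sample σ = √[Σ(r − μ)² / 6] = √[141.1686 / 6] = √23.5281 = 4.8506%
Sharpe = (μ − rf) / σ = (4.0143 − 1.71) / 4.8506 = 2.3043 / 4.8506 = 0.4751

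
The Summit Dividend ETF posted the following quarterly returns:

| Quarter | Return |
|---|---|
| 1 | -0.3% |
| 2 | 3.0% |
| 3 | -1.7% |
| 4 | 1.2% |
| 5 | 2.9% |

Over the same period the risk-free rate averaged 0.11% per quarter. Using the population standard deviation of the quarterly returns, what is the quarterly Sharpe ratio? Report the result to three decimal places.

r̄ = (-0.3 + 3 − 1.7 + 1.2 + 2.9) / 5 = 5.10 / 5 = 1.0200%
Population std dev = √[16.6280 / 5] = 1.8236%
Sharpe = (r̄ − rf) / σ = (1.0200 − 0.11) / 1.8236 = 0.9100 / 1.8236 = 0.4990

0.499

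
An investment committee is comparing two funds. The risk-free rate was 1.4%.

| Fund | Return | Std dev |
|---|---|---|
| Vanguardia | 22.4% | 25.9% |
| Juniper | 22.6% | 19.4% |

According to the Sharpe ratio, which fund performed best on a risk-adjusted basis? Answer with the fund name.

Juniper

Vanguardia: Sharpe ratio = (22.4% − 1.4%) / 25.9% = 0.811
Juniper: Sharpe ratio = (22.6% − 1.4%) / 19.4% = 1.093
Highest: Juniper (1.093).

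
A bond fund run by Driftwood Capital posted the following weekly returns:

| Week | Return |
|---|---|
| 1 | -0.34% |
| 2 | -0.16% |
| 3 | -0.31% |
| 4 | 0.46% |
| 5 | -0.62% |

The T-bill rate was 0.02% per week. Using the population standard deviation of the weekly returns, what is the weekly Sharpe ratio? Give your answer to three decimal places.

-0.596

Mean return μ = -0.970 / 5 = -0.1940%
Σ(r − μ)² = (-0.34 − (-0.1940))² + (-0.16 − (-0.1940))² + … = 0.6451
population σ = √(0.6451 / 5) = √0.1290 = 0.3592%
Sharpe = (μ − rf) / σ = (-0.1940 − 0.02) / 0.3592 = -0.2140 / 0.3592 = -0.5958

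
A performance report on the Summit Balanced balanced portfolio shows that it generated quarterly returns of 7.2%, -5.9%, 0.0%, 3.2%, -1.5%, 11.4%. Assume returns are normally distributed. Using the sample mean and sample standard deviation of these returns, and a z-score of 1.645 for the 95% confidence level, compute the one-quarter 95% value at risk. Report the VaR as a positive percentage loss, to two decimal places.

7.86

Mean return r̄ = 14.40 / 6 = 2.4000%
Sample σ = √[Σ(r − r̄)² / 5] = √[194.5400 / 5] = √38.9080 = 6.2376%
VaR = −(r̄ − z·σ) = −(2.4000 − 1.645 × 6.2376) = −(-7.8609) = 7.8609%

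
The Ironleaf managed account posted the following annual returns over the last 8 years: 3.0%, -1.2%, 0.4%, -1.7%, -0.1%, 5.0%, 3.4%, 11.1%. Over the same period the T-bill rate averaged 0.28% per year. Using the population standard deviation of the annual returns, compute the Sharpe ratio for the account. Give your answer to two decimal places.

0.56

μ = (3 − 1.2 + 0.4 − 1.7 − 0.1 + 5 + 3.4 + 11.1) / 8 = 2.4875%
Population std dev = √[123.7688 / 8] = 3.9333%
Sharpe = (μ − rf) / σ = (2.4875 − 0.28) / 3.9333 = 2.2075 / 3.9333 = 0.5612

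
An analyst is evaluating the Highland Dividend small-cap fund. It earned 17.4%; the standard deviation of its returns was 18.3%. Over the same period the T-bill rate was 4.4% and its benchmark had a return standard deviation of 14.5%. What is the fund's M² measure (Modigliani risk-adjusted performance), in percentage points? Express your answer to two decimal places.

14.70

Sharpe = (Rp − Rf) / σp = (17.4% − 4.4%) / 18.3% = 0.7104
M² = Rf + Sharpe × σm = 4.4% + 0.7104 × 14.5% = 14.7008%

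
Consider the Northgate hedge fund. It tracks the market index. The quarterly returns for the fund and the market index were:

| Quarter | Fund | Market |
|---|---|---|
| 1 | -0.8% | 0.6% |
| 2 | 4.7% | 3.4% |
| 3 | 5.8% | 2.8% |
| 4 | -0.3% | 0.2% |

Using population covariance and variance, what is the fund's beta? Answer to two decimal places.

2.02

r̄p = 2.3500%,  r̄m = 1.7500%
Cov = Σ(rp − r̄p)(rm − r̄m) / 4 = 3.8075
Var(rm) = Σ(rm − r̄m)² / 4 = 1.8875
β = Cov / Var = 3.8075 / 1.8875 = 2.0172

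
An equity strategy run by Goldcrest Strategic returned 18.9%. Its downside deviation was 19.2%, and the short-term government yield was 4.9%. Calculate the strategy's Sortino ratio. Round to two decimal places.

0.73

Sortino = (Rp − Rf) / σd = (18.9% − 4.9%) / 19.2% = 14.00% / 19.2% = 0.7292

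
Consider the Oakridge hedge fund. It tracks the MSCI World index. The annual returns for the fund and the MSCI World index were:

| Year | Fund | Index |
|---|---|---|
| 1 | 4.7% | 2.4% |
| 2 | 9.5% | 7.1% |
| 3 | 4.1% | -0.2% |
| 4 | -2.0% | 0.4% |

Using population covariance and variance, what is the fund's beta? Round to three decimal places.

1.144

r̄p = 4.0750%,  r̄m = 2.4250%
Cov = Σ(rp − r̄p)(rm − r̄m) / 4 = 9.3956
Var(rm) = Σ(rm − r̄m)² / 4 = 8.2119
β = Cov / Var = 9.3956 / 8.2119 = 1.1441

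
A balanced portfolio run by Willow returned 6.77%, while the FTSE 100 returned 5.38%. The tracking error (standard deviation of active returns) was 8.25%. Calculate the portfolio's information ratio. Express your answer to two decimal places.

IR = (Rp − Rb) / TE = (6.77% − 5.38%) / 8.25% = 1.39% / 8.25% = 0.1685

0.17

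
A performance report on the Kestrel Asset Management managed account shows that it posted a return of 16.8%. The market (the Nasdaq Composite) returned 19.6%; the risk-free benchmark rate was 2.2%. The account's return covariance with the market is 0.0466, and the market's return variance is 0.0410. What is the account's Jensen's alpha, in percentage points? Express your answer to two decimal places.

-5.18

β = Cov / Var = 0.0466 / 0.0410 = 1.1366
E[R] = Rf + β(Rm − Rf) = 2.2% + 1.1366 × (19.6% − 2.2%) = 21.9768%
α = Rp − E[R] = 16.8% − 21.9768% = -5.1768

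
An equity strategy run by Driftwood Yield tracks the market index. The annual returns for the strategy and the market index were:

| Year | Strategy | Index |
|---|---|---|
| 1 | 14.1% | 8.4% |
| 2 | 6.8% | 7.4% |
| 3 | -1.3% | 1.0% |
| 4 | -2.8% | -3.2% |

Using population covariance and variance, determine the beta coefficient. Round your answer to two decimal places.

1.32

r̄p = 4.2000%,  r̄m = 3.4000%
Cov = Σ(rp − r̄p)(rm − r̄m) / 4 = 29.8250
Var(rm) = Σ(rm − r̄m)² / 4 = 22.5800
β = Cov / Var = 29.8250 / 22.5800 = 1.3209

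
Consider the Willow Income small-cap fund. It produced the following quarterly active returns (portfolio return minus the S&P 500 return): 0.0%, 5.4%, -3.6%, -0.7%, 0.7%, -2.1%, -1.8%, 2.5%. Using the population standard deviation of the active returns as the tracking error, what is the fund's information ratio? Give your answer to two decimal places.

0.02

Mean return r̄ = 0.40 / 8 = 0.0500%
Population std dev = √[56.9800 / 8] = 2.6688%
IR = r̄ / tracking error = 0.0500 / 2.6688 = 0.0187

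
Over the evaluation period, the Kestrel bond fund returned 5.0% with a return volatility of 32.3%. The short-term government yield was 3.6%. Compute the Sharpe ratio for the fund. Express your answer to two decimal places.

0.04

Sharpe = (Rp − Rf) / σp = (5.0% − 3.6%) / 32.3% = 1.40% / 32.3% = 0.0433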